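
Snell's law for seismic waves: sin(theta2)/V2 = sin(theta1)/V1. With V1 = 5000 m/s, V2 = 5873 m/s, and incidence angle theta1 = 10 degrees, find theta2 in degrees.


sin(theta1) = sin(10 deg) = 0.173648
sin(theta2) = V2/V1 * sin(theta1) = 5873/5000 * 0.173648 = 0.203967
theta2 = arcsin(0.203967) = 11.769 degrees

11.769


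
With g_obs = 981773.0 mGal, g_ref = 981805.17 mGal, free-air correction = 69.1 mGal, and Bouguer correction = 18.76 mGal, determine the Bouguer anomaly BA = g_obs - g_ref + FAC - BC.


BA = g_obs - g_ref + FAC - BC
= 981773.0 - 981805.17 + 69.1 - 18.76
= 18.17 mGal

18.17


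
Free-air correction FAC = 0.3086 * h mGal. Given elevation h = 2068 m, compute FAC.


FAC = 0.3086 * h
= 0.3086 * 2068
= 638.1848 mGal

638.1848


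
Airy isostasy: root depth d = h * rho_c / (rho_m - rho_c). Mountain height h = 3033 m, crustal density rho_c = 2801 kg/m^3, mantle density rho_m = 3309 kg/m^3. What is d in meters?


rho_m - rho_c = 3309 - 2801 = 508
d = 3033 * 2801 / 508
= 8495433 / 508
= 16723.29 m

16723.29


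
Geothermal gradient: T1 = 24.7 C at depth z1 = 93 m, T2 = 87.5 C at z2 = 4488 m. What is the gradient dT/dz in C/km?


dT = 87.5 - 24.7 = 62.8 C
dz = 4488 - 93 = 4395 m
gradient = dT/dz * 1000 = 62.8/4395 * 1000 = 14.289 C/km

14.289


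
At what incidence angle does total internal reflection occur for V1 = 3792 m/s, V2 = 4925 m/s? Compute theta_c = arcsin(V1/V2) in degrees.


V1/V2 = 3792/4925 = 0.769949
theta_c = arcsin(0.769949) = 50.3493 degrees

50.3493


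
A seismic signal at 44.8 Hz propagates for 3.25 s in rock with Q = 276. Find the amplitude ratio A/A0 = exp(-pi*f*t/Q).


pi*f*t/Q = pi*44.8*3.25/276 = 1.657304
A/A0 = exp(-1.657304) = 0.190652

0.190652


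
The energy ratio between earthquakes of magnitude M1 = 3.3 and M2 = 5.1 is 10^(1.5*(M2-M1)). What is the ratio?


M2 - M1 = 5.1 - 3.3 = 1.8
1.5 * 1.8 = 2.7
ratio = 10^2.7 = 501.19

501.19


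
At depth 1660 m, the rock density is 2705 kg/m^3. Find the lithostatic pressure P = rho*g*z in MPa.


P = rho * g * z / 1e6
= 2705 * 9.81 * 1660 / 1e6
= 44049843.0 / 1e6
= 44.0498 MPa

44.0498


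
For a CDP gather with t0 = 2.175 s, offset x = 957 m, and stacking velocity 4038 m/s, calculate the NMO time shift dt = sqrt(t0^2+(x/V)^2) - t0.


x/Vnmo = 957/4038 = 0.236999
(x/Vnmo)^2 = 0.056168
t0^2 = 4.730625
sqrt(4.730625 + 0.056168) = 2.187874
dt = 2.187874 - 2.175 = 0.012874

0.012874


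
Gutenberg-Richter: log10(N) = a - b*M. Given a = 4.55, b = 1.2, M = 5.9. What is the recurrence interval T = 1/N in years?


log10(N) = 4.55 - 1.2*5.9 = -2.53
N = 10^-2.53 = 0.002951
T = 1/N = 1/0.002951 = 338.8442 years

338.8442


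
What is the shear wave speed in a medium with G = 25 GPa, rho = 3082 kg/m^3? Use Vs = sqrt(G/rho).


Convert G to Pa: G = 25e9 Pa
Compute G/rho = 25e9 / 3082 = 8111615.8339
Vs = sqrt(8111615.8339) = 2848.09 m/s

2848.09


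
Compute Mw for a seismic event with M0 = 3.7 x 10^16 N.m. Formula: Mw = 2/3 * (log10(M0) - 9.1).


log10(M0) = log10(3.7 x 10^16) = 16.5682
Mw = 2/3 * (16.5682 - 9.1)
= 2/3 * 7.4682
= 4.98

4.98


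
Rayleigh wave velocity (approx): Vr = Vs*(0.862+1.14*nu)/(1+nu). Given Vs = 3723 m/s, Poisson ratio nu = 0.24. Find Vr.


Numerator factor = 0.862 + 1.14*0.24 = 1.1356
Denominator = 1 + 0.24 = 1.24
Vr = 3723 * 1.1356 / 1.24 = 3409.55 m/s

3409.55


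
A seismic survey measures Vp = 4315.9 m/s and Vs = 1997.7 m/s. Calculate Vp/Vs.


Vp/Vs = 4315.9 / 1997.7
= 2.1604

2.1604


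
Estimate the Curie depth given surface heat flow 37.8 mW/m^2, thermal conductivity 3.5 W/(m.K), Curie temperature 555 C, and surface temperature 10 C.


T_Curie - T_surf = 555 - 10 = 545 C
Convert q to W/m^2: 37.8 mW/m^2 = 0.0378 W/m^2
d = 545 * 3.5 / 0.0378 = 50462.96 m

50462.96


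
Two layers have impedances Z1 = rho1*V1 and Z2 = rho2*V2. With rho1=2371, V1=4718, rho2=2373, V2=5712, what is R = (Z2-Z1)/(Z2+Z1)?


Z1 = 2371 * 4718 = 11186378
Z2 = 2373 * 5712 = 13554576
R = (13554576 - 11186378) / (13554576 + 11186378) = 2368198 / 24740954 = 0.0957

0.0957


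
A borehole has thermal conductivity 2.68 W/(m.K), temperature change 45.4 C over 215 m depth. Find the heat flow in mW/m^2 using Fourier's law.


q = k * dT / dz * 1000
= 2.68 * 45.4 / 215 * 1000
= 0.565916 * 1000
= 565.9163 mW/m^2

565.9163


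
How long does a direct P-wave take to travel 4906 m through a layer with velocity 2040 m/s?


t = x / V
= 4906 / 2040
= 2.4049 s

2.4049


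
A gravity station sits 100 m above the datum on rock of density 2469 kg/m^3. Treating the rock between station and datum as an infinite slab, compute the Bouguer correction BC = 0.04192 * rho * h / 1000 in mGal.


BC = 0.04192 * rho * h / 1000
= 0.04192 * 2469 * 100 / 1000
= 10.35 mGal

10.35


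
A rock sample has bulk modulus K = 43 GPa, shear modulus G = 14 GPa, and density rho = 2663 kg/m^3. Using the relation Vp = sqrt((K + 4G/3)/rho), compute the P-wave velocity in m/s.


First compute the effective modulus:
K + 4G/3 = 43e9 + 4*14e9/3 = 61666666666.67 Pa
Then divide by density:
61666666666.67 / 2663 = 23156840.6559 Pa/(kg/m^3)
Take the square root:
Vp = sqrt(23156840.6559) = 4812.16 m/s

4812.16


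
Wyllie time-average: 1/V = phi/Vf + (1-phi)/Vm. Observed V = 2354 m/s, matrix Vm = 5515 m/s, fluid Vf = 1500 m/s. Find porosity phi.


1/V - 1/Vm = 1/2354 - 1/5515 = 0.00024349
1/Vf - 1/Vm = 1/1500 - 1/5515 = 0.00048534
phi = 0.00024349 / 0.00048534 = 0.5017

0.5017


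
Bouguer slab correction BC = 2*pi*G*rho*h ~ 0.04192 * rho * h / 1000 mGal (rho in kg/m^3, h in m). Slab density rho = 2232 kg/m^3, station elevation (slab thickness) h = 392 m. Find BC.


BC = 0.04192 * rho * h / 1000
= 0.04192 * 2232 * 392 / 1000
= 36.6777 mGal

36.6777


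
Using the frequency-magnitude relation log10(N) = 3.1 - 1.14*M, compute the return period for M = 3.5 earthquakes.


log10(N) = 3.1 - 1.14*3.5 = -0.89
N = 10^-0.89 = 0.128825
T = 1/N = 1/0.128825 = 7.7625 years

7.7625


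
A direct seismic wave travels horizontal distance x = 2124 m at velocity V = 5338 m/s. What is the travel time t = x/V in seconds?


t = x / V
= 2124 / 5338
= 0.3979 s

0.3979


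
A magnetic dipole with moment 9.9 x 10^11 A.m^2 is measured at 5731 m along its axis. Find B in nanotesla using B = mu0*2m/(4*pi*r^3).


m = 9.9 x 10^11 = 990000000000 A.m^2
2m = 1980000000000 A.m^2
r^3 = 5731^3 = 188231032891
B = (4pi*10^-7) * 1980000000000 / (4*pi * 188231032891) * 1e9
= 2488141.381643 / 2365380920431.94 * 1e9
= 1051.8988 nT

1051.8988


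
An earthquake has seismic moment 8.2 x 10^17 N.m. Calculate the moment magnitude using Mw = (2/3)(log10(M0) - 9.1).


log10(M0) = log10(8.2 x 10^17) = 17.9138
Mw = 2/3 * (17.9138 - 9.1)
= 2/3 * 8.8138
= 5.88

5.88


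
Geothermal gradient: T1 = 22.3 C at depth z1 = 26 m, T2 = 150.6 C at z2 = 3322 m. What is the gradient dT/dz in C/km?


dT = 150.6 - 22.3 = 128.3 C
dz = 3322 - 26 = 3296 m
gradient = dT/dz * 1000 = 128.3/3296 * 1000 = 38.926 C/km

38.926


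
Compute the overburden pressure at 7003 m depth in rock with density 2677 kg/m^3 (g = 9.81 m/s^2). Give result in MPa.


P = rho * g * z / 1e6
= 2677 * 9.81 * 7003 / 1e6
= 183908374.11 / 1e6
= 183.9084 MPa

183.9084


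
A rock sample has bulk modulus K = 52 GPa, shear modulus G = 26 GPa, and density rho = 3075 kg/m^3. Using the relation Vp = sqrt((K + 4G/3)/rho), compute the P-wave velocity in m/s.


First compute the effective modulus:
K + 4G/3 = 52e9 + 4*26e9/3 = 86666666666.67 Pa
Then divide by density:
86666666666.67 / 3075 = 28184281.8428 Pa/(kg/m^3)
Take the square root:
Vp = sqrt(28184281.8428) = 5308.89 m/s

5308.89


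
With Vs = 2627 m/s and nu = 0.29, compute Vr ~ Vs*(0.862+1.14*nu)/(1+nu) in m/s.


Numerator factor = 0.862 + 1.14*0.29 = 1.1926
Denominator = 1 + 0.29 = 1.29
Vr = 2627 * 1.1926 / 1.29 = 2428.65 m/s

2428.65


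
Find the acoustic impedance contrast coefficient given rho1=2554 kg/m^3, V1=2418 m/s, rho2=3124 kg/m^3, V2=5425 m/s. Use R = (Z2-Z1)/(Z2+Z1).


Z1 = 2554 * 2418 = 6175572
Z2 = 3124 * 5425 = 16947700
R = (16947700 - 6175572) / (16947700 + 6175572) = 10772128 / 23123272 = 0.4659

0.4659


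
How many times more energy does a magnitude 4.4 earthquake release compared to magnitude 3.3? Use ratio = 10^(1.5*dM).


M2 - M1 = 4.4 - 3.3 = 1.1
1.5 * 1.1 = 1.65
ratio = 10^1.65 = 44.67

44.67


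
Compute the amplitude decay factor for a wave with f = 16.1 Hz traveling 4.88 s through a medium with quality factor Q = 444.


pi*f*t/Q = pi*16.1*4.88/444 = 0.55592
A/A0 = exp(-0.55592) = 0.573544

0.573544


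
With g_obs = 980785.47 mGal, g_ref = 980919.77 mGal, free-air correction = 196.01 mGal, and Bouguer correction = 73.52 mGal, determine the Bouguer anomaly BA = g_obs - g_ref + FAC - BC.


BA = g_obs - g_ref + FAC - BC
= 980785.47 - 980919.77 + 196.01 - 73.52
= -11.81 mGal

-11.81


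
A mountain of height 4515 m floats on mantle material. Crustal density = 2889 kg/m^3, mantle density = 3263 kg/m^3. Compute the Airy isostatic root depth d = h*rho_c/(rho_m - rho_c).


rho_m - rho_c = 3263 - 2889 = 374
d = 4515 * 2889 / 374
= 13043835 / 374
= 34876.56 m

34876.56


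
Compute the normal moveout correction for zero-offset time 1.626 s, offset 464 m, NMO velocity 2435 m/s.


x/Vnmo = 464/2435 = 0.190554
(x/Vnmo)^2 = 0.036311
t0^2 = 2.643876
sqrt(2.643876 + 0.036311) = 1.637128
dt = 1.637128 - 1.626 = 0.011128

0.011128


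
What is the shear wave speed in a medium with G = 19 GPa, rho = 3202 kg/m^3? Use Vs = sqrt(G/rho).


Convert G to Pa: G = 19e9 Pa
Compute G/rho = 19e9 / 3202 = 5933791.3804
Vs = sqrt(5933791.3804) = 2435.94 m/s

2435.94


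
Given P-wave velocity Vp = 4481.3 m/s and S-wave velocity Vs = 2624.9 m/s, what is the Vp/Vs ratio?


Vp/Vs = 4481.3 / 2624.9
= 1.7072

1.7072


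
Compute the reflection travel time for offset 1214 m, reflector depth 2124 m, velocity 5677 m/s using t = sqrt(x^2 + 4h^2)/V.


x^2 + 4h^2 = 1214^2 + 4*2124^2 = 1473796 + 18045504 = 19519300
sqrt(19519300) = 4418.0652
t = 4418.0652 / 5677 = 0.7782 s

0.7782


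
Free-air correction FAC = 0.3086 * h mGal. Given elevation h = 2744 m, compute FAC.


FAC = 0.3086 * h
= 0.3086 * 2744
= 846.7984 mGal

846.7984


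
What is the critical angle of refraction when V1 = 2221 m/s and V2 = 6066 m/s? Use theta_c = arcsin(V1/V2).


V1/V2 = 2221/6066 = 0.366139
theta_c = arcsin(0.366139) = 21.4777 degrees

21.4777


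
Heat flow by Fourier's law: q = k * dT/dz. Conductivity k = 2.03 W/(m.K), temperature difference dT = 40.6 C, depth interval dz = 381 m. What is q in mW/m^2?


q = k * dT / dz * 1000
= 2.03 * 40.6 / 381 * 1000
= 0.21632 * 1000
= 216.3202 mW/m^2

216.3202


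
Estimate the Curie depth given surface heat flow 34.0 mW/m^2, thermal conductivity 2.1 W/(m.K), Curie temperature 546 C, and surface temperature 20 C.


T_Curie - T_surf = 546 - 20 = 526 C
Convert q to W/m^2: 34.0 mW/m^2 = 0.034 W/m^2
d = 526 * 2.1 / 0.034 = 32488.24 m

32488.24


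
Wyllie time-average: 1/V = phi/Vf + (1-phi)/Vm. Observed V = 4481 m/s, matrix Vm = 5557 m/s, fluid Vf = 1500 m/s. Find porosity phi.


1/V - 1/Vm = 1/4481 - 1/5557 = 4.321e-05
1/Vf - 1/Vm = 1/1500 - 1/5557 = 0.00048671
phi = 4.321e-05 / 0.00048671 = 0.0888

0.0888


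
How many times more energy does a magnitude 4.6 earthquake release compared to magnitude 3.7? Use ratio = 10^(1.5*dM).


M2 - M1 = 4.6 - 3.7 = 0.9
1.5 * 0.9 = 1.35
ratio = 10^1.35 = 22.39

22.39


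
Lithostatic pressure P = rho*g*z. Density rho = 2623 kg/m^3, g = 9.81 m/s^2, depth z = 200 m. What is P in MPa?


P = rho * g * z / 1e6
= 2623 * 9.81 * 200 / 1e6
= 5146326.0 / 1e6
= 5.1463 MPa

5.1463


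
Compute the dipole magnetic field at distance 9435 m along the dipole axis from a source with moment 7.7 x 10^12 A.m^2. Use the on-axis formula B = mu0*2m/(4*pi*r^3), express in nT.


m = 7.7 x 10^12 = 7700000000000 A.m^2
2m = 15400000000000 A.m^2
r^3 = 9435^3 = 839896387875
B = (4pi*10^-7) * 15400000000000 / (4*pi * 839896387875) * 1e9
= 19352210.746113 / 10554449287698.81 * 1e9
= 1833.5595 nT

1833.5595


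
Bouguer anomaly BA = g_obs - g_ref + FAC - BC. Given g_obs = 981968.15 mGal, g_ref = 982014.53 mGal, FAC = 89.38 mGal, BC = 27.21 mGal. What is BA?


BA = g_obs - g_ref + FAC - BC
= 981968.15 - 982014.53 + 89.38 - 27.21
= 15.79 mGal

15.79


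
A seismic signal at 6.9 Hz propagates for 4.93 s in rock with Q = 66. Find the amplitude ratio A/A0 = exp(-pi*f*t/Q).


pi*f*t/Q = pi*6.9*4.93/66 = 1.619205
A/A0 = exp(-1.619205) = 0.198056

0.198056


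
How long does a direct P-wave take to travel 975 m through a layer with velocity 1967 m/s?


t = x / V
= 975 / 1967
= 0.4957 s

0.4957


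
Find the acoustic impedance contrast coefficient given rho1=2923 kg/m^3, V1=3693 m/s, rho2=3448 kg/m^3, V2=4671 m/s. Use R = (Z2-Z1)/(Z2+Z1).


Z1 = 2923 * 3693 = 10794639
Z2 = 3448 * 4671 = 16105608
R = (16105608 - 10794639) / (16105608 + 10794639) = 5310969 / 26900247 = 0.1974

0.1974


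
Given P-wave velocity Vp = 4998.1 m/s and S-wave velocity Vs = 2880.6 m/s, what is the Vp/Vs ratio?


Vp/Vs = 4998.1 / 2880.6
= 1.7351

1.7351


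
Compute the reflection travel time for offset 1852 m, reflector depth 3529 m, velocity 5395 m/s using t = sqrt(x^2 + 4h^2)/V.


x^2 + 4h^2 = 1852^2 + 4*3529^2 = 3429904 + 49815364 = 53245268
sqrt(53245268) = 7296.9355
t = 7296.9355 / 5395 = 1.3525 s

1.3525


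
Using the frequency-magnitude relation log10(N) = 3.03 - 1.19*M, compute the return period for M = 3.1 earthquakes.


log10(N) = 3.03 - 1.19*3.1 = -0.659
N = 10^-0.659 = 0.21928
T = 1/N = 1/0.21928 = 4.5604 years

4.5604


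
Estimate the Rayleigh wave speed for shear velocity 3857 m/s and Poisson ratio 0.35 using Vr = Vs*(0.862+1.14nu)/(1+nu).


Numerator factor = 0.862 + 1.14*0.35 = 1.261
Denominator = 1 + 0.35 = 1.35
Vr = 3857 * 1.261 / 1.35 = 3602.72 m/s

3602.72


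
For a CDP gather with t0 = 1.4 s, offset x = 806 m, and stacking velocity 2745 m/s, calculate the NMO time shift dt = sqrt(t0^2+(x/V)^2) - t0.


x/Vnmo = 806/2745 = 0.293625
(x/Vnmo)^2 = 0.086216
t0^2 = 1.96
sqrt(1.96 + 0.086216) = 1.43046
dt = 1.43046 - 1.4 = 0.03046

0.03046


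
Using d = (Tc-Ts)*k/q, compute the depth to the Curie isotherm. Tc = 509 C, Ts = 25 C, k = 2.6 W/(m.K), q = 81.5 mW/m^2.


T_Curie - T_surf = 509 - 25 = 484 C
Convert q to W/m^2: 81.5 mW/m^2 = 0.0815 W/m^2
d = 484 * 2.6 / 0.0815 = 15440.49 m

15440.49


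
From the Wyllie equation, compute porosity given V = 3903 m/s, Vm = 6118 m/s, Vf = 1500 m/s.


1/V - 1/Vm = 1/3903 - 1/6118 = 9.276e-05
1/Vf - 1/Vm = 1/1500 - 1/6118 = 0.00050321
phi = 9.276e-05 / 0.00050321 = 0.1843

0.1843


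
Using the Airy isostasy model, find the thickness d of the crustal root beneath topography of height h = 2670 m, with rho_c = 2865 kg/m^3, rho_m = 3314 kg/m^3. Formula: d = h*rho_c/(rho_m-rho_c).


rho_m - rho_c = 3314 - 2865 = 449
d = 2670 * 2865 / 449
= 7649550 / 449
= 17036.86 m

17036.86


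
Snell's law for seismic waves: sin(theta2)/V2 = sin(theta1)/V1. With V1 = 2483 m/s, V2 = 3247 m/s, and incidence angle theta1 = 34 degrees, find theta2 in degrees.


sin(theta1) = sin(34 deg) = 0.559193
sin(theta2) = V2/V1 * sin(theta1) = 3247/2483 * 0.559193 = 0.731252
theta2 = arcsin(0.731252) = 46.9915 degrees

46.9915


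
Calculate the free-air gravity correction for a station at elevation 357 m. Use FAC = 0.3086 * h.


FAC = 0.3086 * h
= 0.3086 * 357
= 110.1702 mGal

110.1702


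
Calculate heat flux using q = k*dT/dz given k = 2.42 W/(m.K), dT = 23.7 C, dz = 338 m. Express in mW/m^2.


q = k * dT / dz * 1000
= 2.42 * 23.7 / 338 * 1000
= 0.169686 * 1000
= 169.6864 mW/m^2

169.6864


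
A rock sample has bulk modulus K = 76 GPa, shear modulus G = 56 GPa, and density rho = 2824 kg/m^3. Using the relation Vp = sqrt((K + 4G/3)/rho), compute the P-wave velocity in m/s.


First compute the effective modulus:
K + 4G/3 = 76e9 + 4*56e9/3 = 150666666666.67 Pa
Then divide by density:
150666666666.67 / 2824 = 53352219.0746 Pa/(kg/m^3)
Take the square root:
Vp = sqrt(53352219.0746) = 7304.26 m/s

7304.26


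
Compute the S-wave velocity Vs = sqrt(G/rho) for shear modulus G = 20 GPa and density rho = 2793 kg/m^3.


Convert G to Pa: G = 20e9 Pa
Compute G/rho = 20e9 / 2793 = 7160759.0405
Vs = sqrt(7160759.0405) = 2675.96 m/s

2675.96


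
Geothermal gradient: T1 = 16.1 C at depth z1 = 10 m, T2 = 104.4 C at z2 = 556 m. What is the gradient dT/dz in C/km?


dT = 104.4 - 16.1 = 88.3 C
dz = 556 - 10 = 546 m
gradient = dT/dz * 1000 = 88.3/546 * 1000 = 161.7216 C/km

161.7216


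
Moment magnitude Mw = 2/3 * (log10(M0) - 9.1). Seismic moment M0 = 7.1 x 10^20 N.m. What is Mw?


log10(M0) = log10(7.1 x 10^20) = 20.8513
Mw = 2/3 * (20.8513 - 9.1)
= 2/3 * 11.7513
= 7.83

7.83


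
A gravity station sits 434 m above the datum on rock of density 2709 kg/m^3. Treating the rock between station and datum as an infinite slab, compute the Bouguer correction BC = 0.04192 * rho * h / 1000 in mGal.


BC = 0.04192 * rho * h / 1000
= 0.04192 * 2709 * 434 / 1000
= 49.2856 mGal

49.2856


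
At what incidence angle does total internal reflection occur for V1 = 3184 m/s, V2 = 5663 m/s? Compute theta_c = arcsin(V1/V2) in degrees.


V1/V2 = 3184/5663 = 0.562246
theta_c = arcsin(0.562246) = 34.2113 degrees

34.2113


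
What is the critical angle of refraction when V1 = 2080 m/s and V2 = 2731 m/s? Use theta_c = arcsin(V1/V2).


V1/V2 = 2080/2731 = 0.761626
theta_c = arcsin(0.761626) = 49.6077 degrees

49.6077


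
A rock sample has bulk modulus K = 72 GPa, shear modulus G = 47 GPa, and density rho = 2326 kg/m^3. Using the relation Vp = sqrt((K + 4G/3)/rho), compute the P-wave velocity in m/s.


First compute the effective modulus:
K + 4G/3 = 72e9 + 4*47e9/3 = 134666666666.67 Pa
Then divide by density:
134666666666.67 / 2326 = 57896245.3425 Pa/(kg/m^3)
Take the square root:
Vp = sqrt(57896245.3425) = 7608.96 m/s

7608.96


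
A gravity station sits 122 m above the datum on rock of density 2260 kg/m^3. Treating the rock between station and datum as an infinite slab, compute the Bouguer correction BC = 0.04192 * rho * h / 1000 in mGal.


BC = 0.04192 * rho * h / 1000
= 0.04192 * 2260 * 122 / 1000
= 11.5582 mGal

11.5582


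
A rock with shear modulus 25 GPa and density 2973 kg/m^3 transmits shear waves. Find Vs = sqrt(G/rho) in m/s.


Convert G to Pa: G = 25e9 Pa
Compute G/rho = 25e9 / 2973 = 8409014.4635
Vs = sqrt(8409014.4635) = 2899.83 m/s

2899.83


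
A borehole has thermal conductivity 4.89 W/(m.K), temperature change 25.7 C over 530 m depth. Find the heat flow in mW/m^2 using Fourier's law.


q = k * dT / dz * 1000
= 4.89 * 25.7 / 530 * 1000
= 0.237119 * 1000
= 237.1189 mW/m^2

237.1189


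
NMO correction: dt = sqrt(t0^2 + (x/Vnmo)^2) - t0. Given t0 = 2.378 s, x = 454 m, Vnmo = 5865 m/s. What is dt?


x/Vnmo = 454/5865 = 0.077408
(x/Vnmo)^2 = 0.005992
t0^2 = 5.654884
sqrt(5.654884 + 0.005992) = 2.37926
dt = 2.37926 - 2.378 = 0.00126

0.00126


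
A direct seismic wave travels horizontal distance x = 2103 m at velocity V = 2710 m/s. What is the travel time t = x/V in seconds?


t = x / V
= 2103 / 2710
= 0.776 s

0.776


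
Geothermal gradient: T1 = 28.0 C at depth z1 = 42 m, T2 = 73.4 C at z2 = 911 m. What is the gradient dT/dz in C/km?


dT = 73.4 - 28.0 = 45.4 C
dz = 911 - 42 = 869 m
gradient = dT/dz * 1000 = 45.4/869 * 1000 = 52.244 C/km

52.244


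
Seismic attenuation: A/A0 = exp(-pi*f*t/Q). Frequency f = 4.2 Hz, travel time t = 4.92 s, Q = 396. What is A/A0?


pi*f*t/Q = pi*4.2*4.92/396 = 0.163934
A/A0 = exp(-0.163934) = 0.848798

0.848798


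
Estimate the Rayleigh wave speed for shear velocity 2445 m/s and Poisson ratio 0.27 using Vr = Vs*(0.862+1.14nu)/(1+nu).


Numerator factor = 0.862 + 1.14*0.27 = 1.1698
Denominator = 1 + 0.27 = 1.27
Vr = 2445 * 1.1698 / 1.27 = 2252.1 m/s

2252.1


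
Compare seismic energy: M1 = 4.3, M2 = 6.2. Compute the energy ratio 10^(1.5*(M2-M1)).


M2 - M1 = 6.2 - 4.3 = 1.9
1.5 * 1.9 = 2.85
ratio = 10^2.85 = 707.95

707.95


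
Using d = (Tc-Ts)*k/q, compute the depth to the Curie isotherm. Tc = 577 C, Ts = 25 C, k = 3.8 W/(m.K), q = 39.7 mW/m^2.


T_Curie - T_surf = 577 - 25 = 552 C
Convert q to W/m^2: 39.7 mW/m^2 = 0.0397 W/m^2
d = 552 * 3.8 / 0.0397 = 52836.27 m

52836.27


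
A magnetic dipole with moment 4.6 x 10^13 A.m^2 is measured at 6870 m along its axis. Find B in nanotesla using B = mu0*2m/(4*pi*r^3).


m = 4.6 x 10^13 = 46000000000000 A.m^2
2m = 92000000000000 A.m^2
r^3 = 6870^3 = 324242703000
B = (4pi*10^-7) * 92000000000000 / (4*pi * 324242703000) * 1e9
= 115610609.652104 / 4074553974899.59 * 1e9
= 28373.8074 nT

28373.8074


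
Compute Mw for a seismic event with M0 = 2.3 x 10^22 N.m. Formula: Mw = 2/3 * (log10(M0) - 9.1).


log10(M0) = log10(2.3 x 10^22) = 22.3617
Mw = 2/3 * (22.3617 - 9.1)
= 2/3 * 13.2617
= 8.84

8.84


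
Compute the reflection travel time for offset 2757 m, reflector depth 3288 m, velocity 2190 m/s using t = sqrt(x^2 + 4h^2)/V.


x^2 + 4h^2 = 2757^2 + 4*3288^2 = 7601049 + 43243776 = 50844825
sqrt(50844825) = 7130.5557
t = 7130.5557 / 2190 = 3.256 s

3.256


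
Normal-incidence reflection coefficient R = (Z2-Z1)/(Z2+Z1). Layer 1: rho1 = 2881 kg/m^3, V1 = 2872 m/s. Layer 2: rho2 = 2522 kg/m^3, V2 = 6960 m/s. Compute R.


Z1 = 2881 * 2872 = 8274232
Z2 = 2522 * 6960 = 17553120
R = (17553120 - 8274232) / (17553120 + 8274232) = 9278888 / 25827352 = 0.3593

0.3593


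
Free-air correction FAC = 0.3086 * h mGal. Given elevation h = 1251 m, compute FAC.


FAC = 0.3086 * h
= 0.3086 * 1251
= 386.0586 mGal

386.0586


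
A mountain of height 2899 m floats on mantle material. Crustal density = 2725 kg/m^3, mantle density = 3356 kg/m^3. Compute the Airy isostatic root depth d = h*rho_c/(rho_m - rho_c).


rho_m - rho_c = 3356 - 2725 = 631
d = 2899 * 2725 / 631
= 7899775 / 631
= 12519.45 m

12519.45


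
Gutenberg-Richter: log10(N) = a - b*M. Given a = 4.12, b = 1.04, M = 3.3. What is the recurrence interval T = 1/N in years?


log10(N) = 4.12 - 1.04*3.3 = 0.688
N = 10^0.688 = 4.875285
T = 1/N = 1/4.875285 = 0.2051 years

0.2051


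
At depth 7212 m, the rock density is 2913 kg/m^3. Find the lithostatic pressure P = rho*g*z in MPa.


P = rho * g * z / 1e6
= 2913 * 9.81 * 7212 / 1e6
= 206093934.36 / 1e6
= 206.0939 MPa

206.0939


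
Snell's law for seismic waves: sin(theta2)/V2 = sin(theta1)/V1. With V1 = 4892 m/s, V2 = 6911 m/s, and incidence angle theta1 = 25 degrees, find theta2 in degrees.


sin(theta1) = sin(25 deg) = 0.422618
sin(theta2) = V2/V1 * sin(theta1) = 6911/4892 * 0.422618 = 0.597039
theta2 = arcsin(0.597039) = 36.6581 degrees

36.6581


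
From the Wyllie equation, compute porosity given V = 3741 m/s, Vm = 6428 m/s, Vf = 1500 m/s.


1/V - 1/Vm = 1/3741 - 1/6428 = 0.00011174
1/Vf - 1/Vm = 1/1500 - 1/6428 = 0.0005111
phi = 0.00011174 / 0.0005111 = 0.2186

0.2186


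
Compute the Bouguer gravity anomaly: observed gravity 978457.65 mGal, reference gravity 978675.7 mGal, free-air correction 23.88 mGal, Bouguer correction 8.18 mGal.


BA = g_obs - g_ref + FAC - BC
= 978457.65 - 978675.7 + 23.88 - 8.18
= -202.35 mGal

-202.35


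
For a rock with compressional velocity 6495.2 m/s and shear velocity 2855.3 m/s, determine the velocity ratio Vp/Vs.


Vp/Vs = 6495.2 / 2855.3
= 2.2748

2.2748


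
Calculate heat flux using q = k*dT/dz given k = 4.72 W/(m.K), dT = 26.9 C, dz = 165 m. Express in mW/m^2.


q = k * dT / dz * 1000
= 4.72 * 26.9 / 165 * 1000
= 0.769503 * 1000
= 769.503 mW/m^2

769.503


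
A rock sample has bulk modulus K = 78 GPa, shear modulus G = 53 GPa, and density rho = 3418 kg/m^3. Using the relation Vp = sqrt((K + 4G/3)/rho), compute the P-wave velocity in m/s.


First compute the effective modulus:
K + 4G/3 = 78e9 + 4*53e9/3 = 148666666666.67 Pa
Then divide by density:
148666666666.67 / 3418 = 43495221.377 Pa/(kg/m^3)
Take the square root:
Vp = sqrt(43495221.377) = 6595.09 m/s

6595.09


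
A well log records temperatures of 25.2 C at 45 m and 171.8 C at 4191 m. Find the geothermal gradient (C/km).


dT = 171.8 - 25.2 = 146.6 C
dz = 4191 - 45 = 4146 m
gradient = dT/dz * 1000 = 146.6/4146 * 1000 = 35.3594 C/km

35.3594


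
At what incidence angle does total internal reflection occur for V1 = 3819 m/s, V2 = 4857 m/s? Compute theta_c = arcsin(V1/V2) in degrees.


V1/V2 = 3819/4857 = 0.786288
theta_c = arcsin(0.786288) = 51.8399 degrees

51.8399


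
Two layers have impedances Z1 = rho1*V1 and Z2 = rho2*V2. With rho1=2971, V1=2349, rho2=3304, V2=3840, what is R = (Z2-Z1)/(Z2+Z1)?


Z1 = 2971 * 2349 = 6978879
Z2 = 3304 * 3840 = 12687360
R = (12687360 - 6978879) / (12687360 + 6978879) = 5708481 / 19666239 = 0.2903

0.2903


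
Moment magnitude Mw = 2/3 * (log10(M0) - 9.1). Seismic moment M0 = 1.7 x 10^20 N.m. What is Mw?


log10(M0) = log10(1.7 x 10^20) = 20.2304
Mw = 2/3 * (20.2304 - 9.1)
= 2/3 * 11.1304
= 7.42

7.42


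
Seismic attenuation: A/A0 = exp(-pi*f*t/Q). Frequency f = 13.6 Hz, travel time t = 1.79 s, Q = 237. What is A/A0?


pi*f*t/Q = pi*13.6*1.79/237 = 0.322696
A/A0 = exp(-0.322696) = 0.724194

0.724194


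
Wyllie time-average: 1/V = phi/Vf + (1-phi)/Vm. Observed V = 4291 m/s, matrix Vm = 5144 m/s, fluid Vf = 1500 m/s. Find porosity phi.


1/V - 1/Vm = 1/4291 - 1/5144 = 3.864e-05
1/Vf - 1/Vm = 1/1500 - 1/5144 = 0.00047227
phi = 3.864e-05 / 0.00047227 = 0.0818

0.0818


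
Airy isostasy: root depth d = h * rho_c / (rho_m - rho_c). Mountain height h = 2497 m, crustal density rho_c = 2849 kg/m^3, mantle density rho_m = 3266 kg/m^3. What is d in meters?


rho_m - rho_c = 3266 - 2849 = 417
d = 2497 * 2849 / 417
= 7113953 / 417
= 17059.84 m

17059.84


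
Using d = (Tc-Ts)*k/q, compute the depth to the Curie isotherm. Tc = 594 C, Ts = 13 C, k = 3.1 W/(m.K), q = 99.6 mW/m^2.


T_Curie - T_surf = 594 - 13 = 581 C
Convert q to W/m^2: 99.6 mW/m^2 = 0.0996 W/m^2
d = 581 * 3.1 / 0.0996 = 18083.33 m

18083.33


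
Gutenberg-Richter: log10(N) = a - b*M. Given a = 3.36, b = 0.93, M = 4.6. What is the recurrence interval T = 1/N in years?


log10(N) = 3.36 - 0.93*4.6 = -0.918
N = 10^-0.918 = 0.120781
T = 1/N = 1/0.120781 = 8.2794 years

8.2794


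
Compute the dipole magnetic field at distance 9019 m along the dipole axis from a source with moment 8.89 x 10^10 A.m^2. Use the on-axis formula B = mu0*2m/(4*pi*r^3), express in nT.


m = 8.89 x 10^10 = 88900000000 A.m^2
2m = 177800000000 A.m^2
r^3 = 9019^3 = 733626753859
B = (4pi*10^-7) * 177800000000 / (4*pi * 733626753859) * 1e9
= 223430.069523 / 9219025681601.45 * 1e9
= 24.2358 nT

24.2358


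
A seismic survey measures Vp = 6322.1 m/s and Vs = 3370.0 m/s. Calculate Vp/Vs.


Vp/Vs = 6322.1 / 3370.0
= 1.876

1.876


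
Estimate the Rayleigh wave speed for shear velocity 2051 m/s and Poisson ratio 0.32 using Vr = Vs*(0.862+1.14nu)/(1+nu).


Numerator factor = 0.862 + 1.14*0.32 = 1.2268
Denominator = 1 + 0.32 = 1.32
Vr = 2051 * 1.2268 / 1.32 = 1906.19 m/s

1906.19


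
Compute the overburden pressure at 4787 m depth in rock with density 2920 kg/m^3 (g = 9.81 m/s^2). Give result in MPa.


P = rho * g * z / 1e6
= 2920 * 9.81 * 4787 / 1e6
= 137124572.4 / 1e6
= 137.1246 MPa

137.1246


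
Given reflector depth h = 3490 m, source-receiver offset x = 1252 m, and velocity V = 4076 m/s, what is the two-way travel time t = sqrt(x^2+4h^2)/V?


x^2 + 4h^2 = 1252^2 + 4*3490^2 = 1567504 + 48720400 = 50287904
sqrt(50287904) = 7091.3965
t = 7091.3965 / 4076 = 1.7398 s

1.7398


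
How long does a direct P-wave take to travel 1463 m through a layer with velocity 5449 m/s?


t = x / V
= 1463 / 5449
= 0.2685 s

0.2685


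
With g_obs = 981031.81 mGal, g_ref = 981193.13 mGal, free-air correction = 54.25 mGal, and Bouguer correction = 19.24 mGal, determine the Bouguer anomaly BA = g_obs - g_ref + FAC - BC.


BA = g_obs - g_ref + FAC - BC
= 981031.81 - 981193.13 + 54.25 - 19.24
= -126.31 mGal

-126.31


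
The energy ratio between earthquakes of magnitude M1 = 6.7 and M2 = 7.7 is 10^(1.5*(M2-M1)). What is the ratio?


M2 - M1 = 7.7 - 6.7 = 1.0
1.5 * 1.0 = 1.5
ratio = 10^1.5 = 31.62

31.62


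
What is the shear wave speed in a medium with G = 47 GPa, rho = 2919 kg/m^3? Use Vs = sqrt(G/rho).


Convert G to Pa: G = 47e9 Pa
Compute G/rho = 47e9 / 2919 = 16101404.5906
Vs = sqrt(16101404.5906) = 4012.66 m/s

4012.66


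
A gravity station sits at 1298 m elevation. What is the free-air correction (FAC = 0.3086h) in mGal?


FAC = 0.3086 * h
= 0.3086 * 1298
= 400.5628 mGal

400.5628


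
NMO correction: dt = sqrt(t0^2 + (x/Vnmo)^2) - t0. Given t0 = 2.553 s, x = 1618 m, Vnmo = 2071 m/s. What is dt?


x/Vnmo = 1618/2071 = 0.781265
(x/Vnmo)^2 = 0.610375
t0^2 = 6.517809
sqrt(6.517809 + 0.610375) = 2.669866
dt = 2.669866 - 2.553 = 0.116866

0.116866


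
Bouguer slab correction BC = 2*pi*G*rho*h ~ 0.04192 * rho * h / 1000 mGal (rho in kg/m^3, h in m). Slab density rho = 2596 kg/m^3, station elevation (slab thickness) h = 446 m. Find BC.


BC = 0.04192 * rho * h / 1000
= 0.04192 * 2596 * 446 / 1000
= 48.5356 mGal

48.5356


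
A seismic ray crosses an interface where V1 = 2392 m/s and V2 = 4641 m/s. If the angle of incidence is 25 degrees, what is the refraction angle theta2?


sin(theta1) = sin(25 deg) = 0.422618
sin(theta2) = V2/V1 * sin(theta1) = 4641/2392 * 0.422618 = 0.819971
theta2 = arcsin(0.819971) = 55.0819 degrees

55.0819


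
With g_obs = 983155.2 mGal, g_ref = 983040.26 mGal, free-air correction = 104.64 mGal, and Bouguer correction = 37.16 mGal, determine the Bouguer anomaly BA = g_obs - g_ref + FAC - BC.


BA = g_obs - g_ref + FAC - BC
= 983155.2 - 983040.26 + 104.64 - 37.16
= 182.42 mGal

182.42


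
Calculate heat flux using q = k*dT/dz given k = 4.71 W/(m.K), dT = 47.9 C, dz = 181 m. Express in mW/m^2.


q = k * dT / dz * 1000
= 4.71 * 47.9 / 181 * 1000
= 1.246459 * 1000
= 1246.4586 mW/m^2

1246.4586


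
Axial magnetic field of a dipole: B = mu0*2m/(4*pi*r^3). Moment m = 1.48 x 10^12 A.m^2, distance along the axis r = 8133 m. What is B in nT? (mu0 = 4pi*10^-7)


m = 1.48 x 10^12 = 1480000000000 A.m^2
2m = 2960000000000 A.m^2
r^3 = 8133^3 = 537962888637
B = (4pi*10^-7) * 2960000000000 / (4*pi * 537962888637) * 1e9
= 3719645.70185 / 6760241035383.77 * 1e9
= 550.2238 nT

550.2238


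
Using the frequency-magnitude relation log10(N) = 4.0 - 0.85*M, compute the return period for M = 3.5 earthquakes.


log10(N) = 4.0 - 0.85*3.5 = 1.025
N = 10^1.025 = 10.592537
T = 1/N = 1/10.592537 = 0.0944 years

0.0944


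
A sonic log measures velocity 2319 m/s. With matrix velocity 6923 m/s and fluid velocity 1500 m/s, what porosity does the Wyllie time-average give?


1/V - 1/Vm = 1/2319 - 1/6923 = 0.00028677
1/Vf - 1/Vm = 1/1500 - 1/6923 = 0.00052222
phi = 0.00028677 / 0.00052222 = 0.5491

0.5491


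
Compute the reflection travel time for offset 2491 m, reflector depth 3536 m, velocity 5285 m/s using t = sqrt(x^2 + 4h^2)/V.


x^2 + 4h^2 = 2491^2 + 4*3536^2 = 6205081 + 50013184 = 56218265
sqrt(56218265) = 7497.884
t = 7497.884 / 5285 = 1.4187 s

1.4187


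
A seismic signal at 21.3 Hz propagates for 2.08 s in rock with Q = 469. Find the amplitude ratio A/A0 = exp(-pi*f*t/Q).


pi*f*t/Q = pi*21.3*2.08/469 = 0.29677
A/A0 = exp(-0.29677) = 0.743215

0.743215


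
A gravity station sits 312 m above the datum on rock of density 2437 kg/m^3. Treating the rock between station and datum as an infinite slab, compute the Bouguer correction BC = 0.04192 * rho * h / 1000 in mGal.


BC = 0.04192 * rho * h / 1000
= 0.04192 * 2437 * 312 / 1000
= 31.8736 mGal

31.8736


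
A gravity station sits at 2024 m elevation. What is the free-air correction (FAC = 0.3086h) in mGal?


FAC = 0.3086 * h
= 0.3086 * 2024
= 624.6064 mGal

624.6064


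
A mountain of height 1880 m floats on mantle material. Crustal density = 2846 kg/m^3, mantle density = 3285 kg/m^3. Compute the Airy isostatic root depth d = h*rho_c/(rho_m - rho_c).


rho_m - rho_c = 3285 - 2846 = 439
d = 1880 * 2846 / 439
= 5350480 / 439
= 12187.88 m

12187.88


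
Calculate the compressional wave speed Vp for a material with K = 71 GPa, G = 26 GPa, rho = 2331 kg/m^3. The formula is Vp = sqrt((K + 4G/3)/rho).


First compute the effective modulus:
K + 4G/3 = 71e9 + 4*26e9/3 = 105666666666.67 Pa
Then divide by density:
105666666666.67 / 2331 = 45331045.331 Pa/(kg/m^3)
Take the square root:
Vp = sqrt(45331045.331) = 6732.83 m/s

6732.83


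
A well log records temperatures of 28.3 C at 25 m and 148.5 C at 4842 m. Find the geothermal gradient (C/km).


dT = 148.5 - 28.3 = 120.2 C
dz = 4842 - 25 = 4817 m
gradient = dT/dz * 1000 = 120.2/4817 * 1000 = 24.9533 C/km

24.9533


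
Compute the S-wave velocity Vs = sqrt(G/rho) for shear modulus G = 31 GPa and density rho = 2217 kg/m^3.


Convert G to Pa: G = 31e9 Pa
Compute G/rho = 31e9 / 2217 = 13982859.7203
Vs = sqrt(13982859.7203) = 3739.37 m/s

3739.37


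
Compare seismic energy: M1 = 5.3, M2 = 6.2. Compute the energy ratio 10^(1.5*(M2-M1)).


M2 - M1 = 6.2 - 5.3 = 0.9
1.5 * 0.9 = 1.35
ratio = 10^1.35 = 22.39

22.39


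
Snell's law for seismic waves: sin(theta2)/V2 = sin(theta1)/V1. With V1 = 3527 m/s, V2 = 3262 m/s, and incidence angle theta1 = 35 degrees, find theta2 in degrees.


sin(theta1) = sin(35 deg) = 0.573576
sin(theta2) = V2/V1 * sin(theta1) = 3262/3527 * 0.573576 = 0.530481
theta2 = arcsin(0.530481) = 32.038 degrees

32.038


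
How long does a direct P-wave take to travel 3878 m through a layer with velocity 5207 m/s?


t = x / V
= 3878 / 5207
= 0.7448 s

0.7448


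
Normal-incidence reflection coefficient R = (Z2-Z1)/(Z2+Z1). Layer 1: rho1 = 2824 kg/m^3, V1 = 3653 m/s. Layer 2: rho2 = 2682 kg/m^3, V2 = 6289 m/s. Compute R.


Z1 = 2824 * 3653 = 10316072
Z2 = 2682 * 6289 = 16867098
R = (16867098 - 10316072) / (16867098 + 10316072) = 6551026 / 27183170 = 0.241

0.241


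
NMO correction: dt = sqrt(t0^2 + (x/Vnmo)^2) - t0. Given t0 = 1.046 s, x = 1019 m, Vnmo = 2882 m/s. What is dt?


x/Vnmo = 1019/2882 = 0.353574
(x/Vnmo)^2 = 0.125015
t0^2 = 1.094116
sqrt(1.094116 + 0.125015) = 1.104142
dt = 1.104142 - 1.046 = 0.058142

0.058142


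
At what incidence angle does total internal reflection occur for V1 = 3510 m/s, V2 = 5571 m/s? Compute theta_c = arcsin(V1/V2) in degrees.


V1/V2 = 3510/5571 = 0.630048
theta_c = arcsin(0.630048) = 39.0537 degrees

39.0537


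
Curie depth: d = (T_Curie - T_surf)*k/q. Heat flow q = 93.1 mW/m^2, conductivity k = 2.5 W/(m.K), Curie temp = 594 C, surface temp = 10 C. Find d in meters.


T_Curie - T_surf = 594 - 10 = 584 C
Convert q to W/m^2: 93.1 mW/m^2 = 0.0931 W/m^2
d = 584 * 2.5 / 0.0931 = 15682.06 m

15682.06


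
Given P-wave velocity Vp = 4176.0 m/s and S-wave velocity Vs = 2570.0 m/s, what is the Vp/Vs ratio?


Vp/Vs = 4176.0 / 2570.0
= 1.6249

1.6249


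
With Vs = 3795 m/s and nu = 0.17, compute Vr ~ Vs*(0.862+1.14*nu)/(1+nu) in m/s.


Numerator factor = 0.862 + 1.14*0.17 = 1.0558
Denominator = 1 + 0.17 = 1.17
Vr = 3795 * 1.0558 / 1.17 = 3424.58 m/s

3424.58


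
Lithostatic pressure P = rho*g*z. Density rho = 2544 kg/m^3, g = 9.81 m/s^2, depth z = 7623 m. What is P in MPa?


P = rho * g * z / 1e6
= 2544 * 9.81 * 7623 / 1e6
= 190244466.72 / 1e6
= 190.2445 MPa

190.2445


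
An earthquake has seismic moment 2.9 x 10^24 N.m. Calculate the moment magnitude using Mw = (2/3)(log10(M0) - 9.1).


log10(M0) = log10(2.9 x 10^24) = 24.4624
Mw = 2/3 * (24.4624 - 9.1)
= 2/3 * 15.3624
= 10.24

10.24


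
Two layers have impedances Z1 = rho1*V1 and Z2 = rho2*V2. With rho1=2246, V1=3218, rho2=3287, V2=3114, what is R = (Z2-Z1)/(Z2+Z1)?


Z1 = 2246 * 3218 = 7227628
Z2 = 3287 * 3114 = 10235718
R = (10235718 - 7227628) / (10235718 + 7227628) = 3008090 / 17463346 = 0.1723

0.1723


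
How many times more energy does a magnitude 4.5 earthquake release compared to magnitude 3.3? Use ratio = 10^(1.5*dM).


M2 - M1 = 4.5 - 3.3 = 1.2
1.5 * 1.2 = 1.8
ratio = 10^1.8 = 63.1

63.1


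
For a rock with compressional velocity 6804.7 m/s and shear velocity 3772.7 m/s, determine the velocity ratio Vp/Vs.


Vp/Vs = 6804.7 / 3772.7
= 1.8037

1.8037


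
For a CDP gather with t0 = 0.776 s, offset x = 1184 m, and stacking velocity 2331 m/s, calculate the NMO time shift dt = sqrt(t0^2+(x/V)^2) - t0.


x/Vnmo = 1184/2331 = 0.507937
(x/Vnmo)^2 = 0.257999
t0^2 = 0.602176
sqrt(0.602176 + 0.257999) = 0.927456
dt = 0.927456 - 0.776 = 0.151456

0.151456


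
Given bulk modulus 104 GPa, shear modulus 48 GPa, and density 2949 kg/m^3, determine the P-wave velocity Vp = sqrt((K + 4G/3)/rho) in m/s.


First compute the effective modulus:
K + 4G/3 = 104e9 + 4*48e9/3 = 168000000000.0 Pa
Then divide by density:
168000000000.0 / 2949 = 56968463.8861 Pa/(kg/m^3)
Take the square root:
Vp = sqrt(56968463.8861) = 7547.75 m/s

7547.75


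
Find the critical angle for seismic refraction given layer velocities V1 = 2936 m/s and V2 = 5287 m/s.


V1/V2 = 2936/5287 = 0.555324
theta_c = arcsin(0.555324) = 33.7331 degrees

33.7331


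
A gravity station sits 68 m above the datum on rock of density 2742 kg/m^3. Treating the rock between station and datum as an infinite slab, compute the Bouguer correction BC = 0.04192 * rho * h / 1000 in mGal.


BC = 0.04192 * rho * h / 1000
= 0.04192 * 2742 * 68 / 1000
= 7.8162 mGal

7.8162


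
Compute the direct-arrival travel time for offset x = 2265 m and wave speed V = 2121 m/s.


t = x / V
= 2265 / 2121
= 1.0679 s

1.0679


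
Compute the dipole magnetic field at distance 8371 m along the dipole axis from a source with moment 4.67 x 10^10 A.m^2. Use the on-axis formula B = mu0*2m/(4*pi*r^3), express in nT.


m = 4.67 x 10^10 = 46700000000 A.m^2
2m = 93400000000 A.m^2
r^3 = 8371^3 = 586586448811
B = (4pi*10^-7) * 93400000000 / (4*pi * 586586448811) * 1e9
= 117369.901538 / 7371262713119.85 * 1e9
= 15.9226 nT

15.9226


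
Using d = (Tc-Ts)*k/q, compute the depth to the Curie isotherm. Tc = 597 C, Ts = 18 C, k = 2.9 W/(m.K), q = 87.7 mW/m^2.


T_Curie - T_surf = 597 - 18 = 579 C
Convert q to W/m^2: 87.7 mW/m^2 = 0.0877 W/m^2
d = 579 * 2.9 / 0.0877 = 19145.95 m

19145.95


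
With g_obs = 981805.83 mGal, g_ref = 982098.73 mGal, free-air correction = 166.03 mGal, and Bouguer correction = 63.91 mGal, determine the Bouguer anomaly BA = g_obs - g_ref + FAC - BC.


BA = g_obs - g_ref + FAC - BC
= 981805.83 - 982098.73 + 166.03 - 63.91
= -190.78 mGal

-190.78


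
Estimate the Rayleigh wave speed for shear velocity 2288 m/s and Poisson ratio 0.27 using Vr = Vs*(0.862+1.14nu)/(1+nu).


Numerator factor = 0.862 + 1.14*0.27 = 1.1698
Denominator = 1 + 0.27 = 1.27
Vr = 2288 * 1.1698 / 1.27 = 2107.48 m/s

2107.48


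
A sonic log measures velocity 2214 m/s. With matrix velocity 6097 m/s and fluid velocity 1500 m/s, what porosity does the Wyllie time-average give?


1/V - 1/Vm = 1/2214 - 1/6097 = 0.00028766
1/Vf - 1/Vm = 1/1500 - 1/6097 = 0.00050265
phi = 0.00028766 / 0.00050265 = 0.5723

0.5723


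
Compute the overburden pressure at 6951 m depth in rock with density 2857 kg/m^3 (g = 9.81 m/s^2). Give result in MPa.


P = rho * g * z / 1e6
= 2857 * 9.81 * 6951 / 1e6
= 194816858.67 / 1e6
= 194.8169 MPa

194.8169


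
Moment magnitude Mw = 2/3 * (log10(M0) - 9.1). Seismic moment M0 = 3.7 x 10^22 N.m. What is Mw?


log10(M0) = log10(3.7 x 10^22) = 22.5682
Mw = 2/3 * (22.5682 - 9.1)
= 2/3 * 13.4682
= 8.98

8.98


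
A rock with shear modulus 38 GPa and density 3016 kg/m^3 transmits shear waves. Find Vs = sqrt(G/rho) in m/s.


Convert G to Pa: G = 38e9 Pa
Compute G/rho = 38e9 / 3016 = 12599469.496
Vs = sqrt(12599469.496) = 3549.57 m/s

3549.57
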